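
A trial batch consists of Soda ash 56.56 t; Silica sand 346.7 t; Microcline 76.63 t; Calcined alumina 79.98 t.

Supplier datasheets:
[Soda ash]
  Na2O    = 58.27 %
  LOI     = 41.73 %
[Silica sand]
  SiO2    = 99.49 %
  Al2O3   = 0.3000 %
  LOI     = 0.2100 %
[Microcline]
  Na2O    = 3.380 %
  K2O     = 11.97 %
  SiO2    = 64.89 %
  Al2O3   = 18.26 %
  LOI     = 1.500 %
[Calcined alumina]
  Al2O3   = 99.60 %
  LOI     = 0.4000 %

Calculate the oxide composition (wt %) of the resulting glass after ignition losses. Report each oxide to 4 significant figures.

Glass mass = 534.1 t (batch 559.9 − LOI 25.80).
Composition: Na2O 6.656%, K2O 1.717%, SiO2 73.90%, Al2O3 17.73%

Every computation carries full precision all the way through; the intermediate values are rounded to four significant digits when quoted. Each reported number is rounded exactly once; derived quantities, which include the yield, totals, glass mass, ignition loss, four oxide percentages, are computed at exact precision, as quoted within either problem or answer, using the weight values per 534.1 t of glass.
What the batch supplies per oxide:
  Na2O: 56.56·0.5827 + 76.63·0.03380 = 35.55 t
  K2O: 76.63·0.1197 = 9.173 t
  SiO2: 346.7·0.9949 + 76.63·0.6489 = 394.7 t
  Al2O3: 346.7·0.003000 + 76.63·0.1826 + 79.98·0.9960 = 94.69 t
LOI: 56.56·0.4173 + 346.7·0.002100 + 76.63·0.01500 + 79.98·0.004000 = 25.80 t
batch − LOI leaves glass = 559.9 − 25.80 = 534.1 t (matching Σ of the oxides)
wt % = 100 × oxide mass / glass mass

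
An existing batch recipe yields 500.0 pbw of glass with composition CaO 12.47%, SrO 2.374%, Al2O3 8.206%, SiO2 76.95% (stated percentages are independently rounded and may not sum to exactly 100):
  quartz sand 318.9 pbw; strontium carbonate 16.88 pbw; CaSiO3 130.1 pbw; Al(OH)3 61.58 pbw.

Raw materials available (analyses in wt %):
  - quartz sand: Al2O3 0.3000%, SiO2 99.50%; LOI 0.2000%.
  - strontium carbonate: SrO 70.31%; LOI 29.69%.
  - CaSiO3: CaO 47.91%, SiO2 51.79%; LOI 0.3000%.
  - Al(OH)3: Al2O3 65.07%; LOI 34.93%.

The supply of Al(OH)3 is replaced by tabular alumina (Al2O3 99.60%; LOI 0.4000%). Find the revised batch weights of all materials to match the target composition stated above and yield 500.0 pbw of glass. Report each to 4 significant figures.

Values along the way are shown, with 4-significant-digit rounding, across the worked steps; all arithmetic maintains exact precision at all times. Every reported number is rounded once only; the derived quantities (net glass mass, ignition loss, the yield, four oxide percentages, the totals) are carried from the weighed amounts on 500.0 pbw of glass in full float precision, as quoted within the question or the answer.
Target masses of each oxide per 500.0 pbw glass:
  CaO: 12.47% × 500.0 = 62.35 pbw
  SrO: 2.374% × 500.0 = 11.87 pbw
  Al2O3: 8.206% × 500.0 = 41.03 pbw
  SiO2: 76.95% × 500.0 = 384.8 pbw
Sums-versus-targets review with the batch weights as given, on the stated basis (sum by sum, the targets are met once rounding is allowed for):
  CaO: 130.1·0.4791 = 62.33 pbw (target 62.35 pbw)
  SrO: 16.88·0.7031 = 11.87 pbw (target 11.87 pbw)
  Al2O3: 318.9·0.003000 + 40.23·0.9960 = 41.03 pbw (target 41.03 pbw)
  SiO2: 318.9·0.9950 + 130.1·0.5179 = 384.7 pbw (target 384.8 pbw)
The glass-mass cross-check: total charge less LOI = 499.9 pbw (summing oxide targets gives 500.0 pbw; against the stated basis, 500.0 pbw — a pure rounding effect).
Batch total: Σ batch = 506.1 pbw; Σ batch·LOI gives LOI loss = 6.201 pbw; yield = glass ÷ total batch = 98.77%.

Revised batch per 500.0 pbw glass:
  quartz sand: 318.9 pbw
  strontium carbonate: 16.88 pbw
  CaSiO3: 130.1 pbw
  tabular alumina: 40.23 pbw
Total batch = 506.1 pbw; LOI loss = 6.201 pbw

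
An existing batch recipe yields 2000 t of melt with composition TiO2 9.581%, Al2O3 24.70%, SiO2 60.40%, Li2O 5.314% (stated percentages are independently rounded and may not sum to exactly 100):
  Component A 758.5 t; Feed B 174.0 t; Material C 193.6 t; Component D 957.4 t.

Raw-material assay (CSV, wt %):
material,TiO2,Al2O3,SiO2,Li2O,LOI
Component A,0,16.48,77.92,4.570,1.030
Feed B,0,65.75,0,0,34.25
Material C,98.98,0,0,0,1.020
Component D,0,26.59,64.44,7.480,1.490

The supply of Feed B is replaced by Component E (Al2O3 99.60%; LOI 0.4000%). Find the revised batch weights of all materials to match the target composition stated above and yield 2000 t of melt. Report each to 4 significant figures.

Revised batch per 2000 t melt:
  Component A: 758.5 t
  Component E: 114.9 t
  Material C: 193.6 t
  Component D: 957.4 t
Total batch = 2024 t; LOI loss = 24.51 t

Intermediates are shown (rounded to 4 significant digits) in the printout. All arithmetic runs at exact precision in every operation. Every reported value is rounded just once; derived quantities are recomputed from the weighed amounts for 2000 t of glass at exact precision (the four compositions, yield, ignition loss, totals, net glass mass), as quoted within the question or the answer.
Target masses of each oxide per 2000 t melt:
  TiO2: 9.581% × 2000 = 191.6 t
  Al2O3: 24.70% × 2000 = 494.0 t
  SiO2: 60.40% × 2000 = 1208 t
  Li2O: 5.314% × 2000 = 106.3 t
Oxide-by-oxide audit on the weights just shown, versus the basis set out (sums match the target masses modulo rounding of the values):
  TiO2: 193.6·0.9898 = 191.6 t (target 191.6 t)
  Al2O3: 758.5·0.1648 + 114.9·0.9960 + 957.4·0.2659 = 494.0 t (target 494.0 t)
  SiO2: 758.5·0.7792 + 957.4·0.6444 = 1208 t (target 1208 t)
  Li2O: 758.5·0.04570 + 957.4·0.07480 = 106.3 t (target 106.3 t)
Auditing the glass mass value: the batch minus its LOI: 2000 t (oxide target masses add up to 2000 t; versus the stated basis of 2000 t — any gap is answer rounding).
Batch grand total — Σ batch = 2024 t; LOI removed, Σ of batch·LOI: 24.51 t; yield, glass over the total, = 98.79%.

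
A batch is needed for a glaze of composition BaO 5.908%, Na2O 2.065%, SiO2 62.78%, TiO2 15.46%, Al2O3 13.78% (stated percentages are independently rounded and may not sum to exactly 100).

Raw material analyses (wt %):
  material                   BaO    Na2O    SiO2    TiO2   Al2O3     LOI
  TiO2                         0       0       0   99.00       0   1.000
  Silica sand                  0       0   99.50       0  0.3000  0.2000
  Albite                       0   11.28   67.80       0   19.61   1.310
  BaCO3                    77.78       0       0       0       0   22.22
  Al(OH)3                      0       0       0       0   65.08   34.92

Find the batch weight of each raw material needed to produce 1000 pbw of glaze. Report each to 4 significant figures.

Values along the way are displayed with 4-significant-digit rounding on the page; all arithmetic holds full precision end to end; every reported result receives exactly one rounding; all derived quantities are rebuilt in exact precision (glass mass, five oxide percentages, totals, LOI, the yield) starting from the weights on 1000 pbw of glass, as quoted within the problem or the answer.
Target masses of each oxide per 1000 pbw glaze:
  BaO: 5.908% × 1000 = 59.08 pbw
  Na2O: 2.065% × 1000 = 20.65 pbw
  SiO2: 62.78% × 1000 = 627.8 pbw
  TiO2: 15.46% × 1000 = 154.6 pbw
  Al2O3: 13.78% × 1000 = 137.8 pbw
Oxide-by-oxide audit given the weights on record, versus the basis set out (each sum matches its target mass exact up to rounding of places):
  BaO: 75.96·0.7778 = 59.08 pbw (target 59.08 pbw)
  Na2O: 183.1·0.1128 = 20.65 pbw (target 20.65 pbw)
  SiO2: 506.2·0.9950 + 183.1·0.6780 = 627.8 pbw (target 627.8 pbw)
  TiO2: 156.2·0.9900 = 154.6 pbw (target 154.6 pbw)
  Al2O3: 506.2·0.003000 + 183.1·0.1961 + 154.2·0.6508 = 137.8 pbw (target 137.8 pbw)
Glass mass check: Σ batch − LOI loss = 1000 pbw (oxide target masses add up to 999.9 pbw; with the basis standing at 1000 pbw — differing by rounding only).
Summing the batch: Σ batch = 1076 pbw; the LOI term Σ batch·LOI equals 75.70 pbw; glass ÷ batch gives a yield of 92.96%.

Batch per 1000 pbw glaze:
  TiO2: 156.2 pbw
  Silica sand: 506.2 pbw
  Albite: 183.1 pbw
  BaCO3: 75.96 pbw
  Al(OH)3: 154.2 pbw
Total batch = 1076 pbw; LOI loss = 75.70 pbw; yield = 92.96%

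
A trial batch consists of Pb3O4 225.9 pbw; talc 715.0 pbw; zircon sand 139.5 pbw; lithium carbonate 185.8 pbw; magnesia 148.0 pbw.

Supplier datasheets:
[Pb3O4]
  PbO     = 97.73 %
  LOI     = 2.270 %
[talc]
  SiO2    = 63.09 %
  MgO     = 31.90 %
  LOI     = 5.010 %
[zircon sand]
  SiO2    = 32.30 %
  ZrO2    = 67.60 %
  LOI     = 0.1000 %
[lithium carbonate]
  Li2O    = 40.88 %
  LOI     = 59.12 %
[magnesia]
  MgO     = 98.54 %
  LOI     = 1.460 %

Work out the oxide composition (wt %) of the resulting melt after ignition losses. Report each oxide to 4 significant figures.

The intermediate values are shown, with 4-significant-figure rounding, on the page. All arithmetic maintains full float precision through every step; exactly one rounding lands on each reported number — all derived quantities are recomputed in full float precision (net glass mass, ignition loss, the totals, the yield, five oxide percentages) from the batch weights at 1261 pbw of glass as set out in the problem or answer text.
Oxide masses out of the charge:
  PbO: 225.9·0.9773 = 220.8 pbw
  SiO2: 715.0·0.6309 + 139.5·0.3230 = 496.2 pbw
  Li2O: 185.8·0.4088 = 75.96 pbw
  MgO: 715.0·0.3190 + 148.0·0.9854 = 373.9 pbw
  ZrO2: 139.5·0.6760 = 94.30 pbw
LOI: 225.9·0.02270 + 715.0·0.05010 + 139.5·0.001000 + 185.8·0.5912 + 148.0·0.01460 = 153.1 pbw
Glass mass = batch − LOI = 1414 − 153.1 = 1261 pbw (consistent with Σ oxide mass)
each wt % is 100 × oxide ÷ glass

Glass mass = 1261 pbw (batch 1414 − LOI 153.1).
Composition: PbO 17.51%, SiO2 39.34%, Li2O 6.023%, MgO 29.65%, ZrO2 7.478%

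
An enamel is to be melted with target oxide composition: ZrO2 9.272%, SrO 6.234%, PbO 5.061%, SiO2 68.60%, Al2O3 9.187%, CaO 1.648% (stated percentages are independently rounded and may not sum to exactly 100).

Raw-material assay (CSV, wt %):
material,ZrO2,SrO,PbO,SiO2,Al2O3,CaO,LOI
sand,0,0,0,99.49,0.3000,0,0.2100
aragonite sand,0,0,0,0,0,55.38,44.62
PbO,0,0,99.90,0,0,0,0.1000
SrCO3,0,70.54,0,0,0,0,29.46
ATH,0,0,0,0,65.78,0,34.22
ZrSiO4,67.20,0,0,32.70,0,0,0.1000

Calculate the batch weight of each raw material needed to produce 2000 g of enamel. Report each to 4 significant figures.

Batch per 2000 g enamel:
  sand: 1288 g
  aragonite sand: 59.52 g
  PbO: 101.3 g
  SrCO3: 176.8 g
  ATH: 273.4 g
  ZrSiO4: 276.0 g
Total batch = 2175 g; LOI loss = 175.3 g; yield = 91.94%

In-progress results are printed rounded to four significant figures at each printed step. The whole derivation runs at exact precision from first step to last — a single rounding yields each reported number — all derived quantities are carried from the batch weights for 2000 g of glass in exact precision (six oxide percentages, totals, yield, LOI, net glass mass), exactly as printed in the problem or answer text.
Oxide mass targets, per 2000 g enamel:
  ZrO2: 9.272% × 2000 = 185.4 g
  SrO: 6.234% × 2000 = 124.7 g
  PbO: 5.061% × 2000 = 101.2 g
  SiO2: 68.60% × 2000 = 1372 g
  Al2O3: 9.187% × 2000 = 183.7 g
  CaO: 1.648% × 2000 = 32.96 g
A balance pass over the oxides, on the weights just shown, against the basis in use (target by target, the sums agree within answer rounding):
  ZrO2: 276.0·0.6720 = 185.5 g (target 185.4 g)
  SrO: 176.8·0.7054 = 124.7 g (target 124.7 g)
  PbO: 101.3·0.9990 = 101.2 g (target 101.2 g)
  SiO2: 1288·0.9949 + 276.0·0.3270 = 1372 g (target 1372 g)
  Al2O3: 1288·0.003000 + 273.4·0.6578 = 183.7 g (target 183.7 g)
  CaO: 59.52·0.5538 = 32.96 g (target 32.96 g)
Mass balance on the glass: batch Σ − ignition loss = 2000 g (the targets, summed, come to 2000 g; the stated basis being 2000 g — any gap is answer rounding).
Whole-batch sum: Σ batch = 2175 g; ignition loss, Σ(batch × LOI) = 175.3 g; the yield ratio, glass ÷ batch: 91.94%.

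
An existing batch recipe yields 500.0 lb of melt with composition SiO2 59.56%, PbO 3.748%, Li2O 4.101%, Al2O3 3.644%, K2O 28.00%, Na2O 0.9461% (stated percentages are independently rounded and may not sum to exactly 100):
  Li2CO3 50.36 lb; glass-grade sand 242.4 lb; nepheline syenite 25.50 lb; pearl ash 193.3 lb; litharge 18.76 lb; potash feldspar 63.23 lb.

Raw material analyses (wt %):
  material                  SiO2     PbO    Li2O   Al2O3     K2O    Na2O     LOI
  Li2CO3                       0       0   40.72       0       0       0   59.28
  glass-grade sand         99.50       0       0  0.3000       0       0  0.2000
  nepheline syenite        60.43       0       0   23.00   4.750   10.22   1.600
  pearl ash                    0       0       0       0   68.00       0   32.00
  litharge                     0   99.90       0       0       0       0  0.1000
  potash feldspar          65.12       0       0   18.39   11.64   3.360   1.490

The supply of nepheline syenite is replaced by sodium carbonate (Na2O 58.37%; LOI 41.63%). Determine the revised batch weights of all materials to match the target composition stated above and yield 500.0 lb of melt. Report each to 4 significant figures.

Revised batch per 500.0 lb melt:
  Li2CO3: 50.36 lb
  glass-grade sand: 237.0 lb
  sodium carbonate: 2.624 lb
  pearl ash: 189.6 lb
  litharge: 18.76 lb
  potash feldspar: 95.21 lb
Total batch = 593.6 lb; LOI loss = 93.53 lb

Values along the way appear (rounded to four significant digits) across the worked steps; the working math keeps exact precision in all steps — each reported value is rounded once only. Derived quantities (the six compositions, ignition loss, glass mass, yield, totals) are re-derived in exact precision starting from the weights on 500.0 lb of glass, exactly as shown in the problem or the answer.
Oxide-by-oxide targets in 500.0 lb melt:
  SiO2: 59.56% × 500.0 = 297.8 lb
  PbO: 3.748% × 500.0 = 18.74 lb
  Li2O: 4.101% × 500.0 = 20.50 lb
  Al2O3: 3.644% × 500.0 = 18.22 lb
  K2O: 28.00% × 500.0 = 140.0 lb
  Na2O: 0.9461% × 500.0 = 4.730 lb
Balance tally, oxide-wise, on the weights just shown, per the basis as stated (target by target, the sums agree net of answer rounding effects):
  SiO2: 237.0·0.9950 + 95.21·0.6512 = 297.8 lb (target 297.8 lb)
  PbO: 18.76·0.9990 = 18.74 lb (target 18.74 lb)
  Li2O: 50.36·0.4072 = 20.51 lb (target 20.50 lb)
  Al2O3: 237.0·0.003000 + 95.21·0.1839 = 18.22 lb (target 18.22 lb)
  K2O: 189.6·0.6800 + 95.21·0.1164 = 140.0 lb (target 140.0 lb)
  Na2O: 2.624·0.5837 + 95.21·0.03360 = 4.731 lb (target 4.730 lb)
Glass mass check: total charge less LOI = 500.0 lb (oxide target masses add up to 500.0 lb; the stated basis being 500.0 lb — rounding explains the deltas).
Adding the batch up: Σ batch = 593.6 lb; LOI loss = Σ batch·LOI = 93.53 lb; glass ÷ batch gives a yield of 84.24%.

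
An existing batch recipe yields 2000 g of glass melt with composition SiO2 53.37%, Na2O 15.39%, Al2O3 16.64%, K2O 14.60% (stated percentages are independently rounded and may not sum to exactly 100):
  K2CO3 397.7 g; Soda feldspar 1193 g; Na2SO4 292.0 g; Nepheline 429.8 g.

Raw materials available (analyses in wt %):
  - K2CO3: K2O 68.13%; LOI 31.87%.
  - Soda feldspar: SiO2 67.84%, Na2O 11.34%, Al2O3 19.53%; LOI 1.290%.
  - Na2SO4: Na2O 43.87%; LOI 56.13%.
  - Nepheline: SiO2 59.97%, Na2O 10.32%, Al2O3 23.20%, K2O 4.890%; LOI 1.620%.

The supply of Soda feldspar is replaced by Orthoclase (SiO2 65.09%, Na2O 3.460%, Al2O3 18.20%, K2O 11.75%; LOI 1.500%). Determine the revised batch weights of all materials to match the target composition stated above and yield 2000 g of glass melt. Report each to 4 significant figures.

Revised batch per 2000 g glass melt:
  K2CO3: 192.3 g
  Orthoclase: 1148 g
  Na2SO4: 485.5 g
  Nepheline: 533.9 g
Total batch = 2360 g; LOI loss = 359.7 g

Every computation maintains full precision at each step; rounding to four significant figures applies to every in-between result as printed. Each reported number receives exactly one rounding. The derived quantities, which include the totals, four oxide percentages, LOI, net glass mass, the yield, are rebuilt at full precision, as written in the question or the answer, starting from the weights on 2000 g of glass.
Target oxide masses per 2000 g glass melt:
  SiO2: 53.37% × 2000 = 1067 g
  Na2O: 15.39% × 2000 = 307.8 g
  Al2O3: 16.64% × 2000 = 332.8 g
  K2O: 14.60% × 2000 = 292.0 g
Sums-versus-targets review given the weights on record, under the basis named above (sums match the target masses within answer rounding):
  SiO2: 1148·0.6509 + 533.9·0.5997 = 1067 g (target 1067 g)
  Na2O: 1148·0.03460 + 485.5·0.4387 + 533.9·0.1032 = 307.8 g (target 307.8 g)
  Al2O3: 1148·0.1820 + 533.9·0.2320 = 332.8 g (target 332.8 g)
  K2O: 192.3·0.6813 + 1148·0.1175 + 533.9·0.04890 = 292.0 g (target 292.0 g)
Mass balance on the glass: whole batch net of LOI = 2000 g (the Σ of target masses is 2000 g; the stated basis being 2000 g — rounding explains the deltas).
Whole-batch sum: Σ batch = 2360 g; ignition loss, Σ(batch × LOI) = 359.7 g; as yield: glass ÷ batch → 84.76%.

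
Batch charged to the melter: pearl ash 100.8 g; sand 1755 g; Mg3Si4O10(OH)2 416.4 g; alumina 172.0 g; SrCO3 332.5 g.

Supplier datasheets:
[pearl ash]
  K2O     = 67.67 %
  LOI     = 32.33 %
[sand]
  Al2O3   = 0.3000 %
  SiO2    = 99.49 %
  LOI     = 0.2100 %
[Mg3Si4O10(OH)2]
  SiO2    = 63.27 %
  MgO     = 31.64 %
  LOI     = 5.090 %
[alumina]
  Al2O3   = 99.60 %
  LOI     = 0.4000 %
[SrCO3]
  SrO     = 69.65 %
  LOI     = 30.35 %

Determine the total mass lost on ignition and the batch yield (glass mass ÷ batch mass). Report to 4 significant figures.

LOI loss = 159.1 g; glass = 2618 g; yield = 94.27%

Intermediates are displayed rounded off to 4 significant digits within the worked lines. Each numeric step carries full float precision through the solve. Exactly one rounding lands on each reported number; derived quantities (ignition loss, yield, the totals, five oxide percentages, glass mass) are re-derived starting from the weights at 2618 g of glass in full float precision as quoted within either problem or answer.
Per-material ignition loss:
  pearl ash: 100.8 × 0.3233 = 32.59 g
  sand: 1755 × 0.002100 = 3.685 g
  Mg3Si4O10(OH)2: 416.4 × 0.05090 = 21.19 g
  alumina: 172.0 × 0.004000 = 0.6880 g
  SrCO3: 332.5 × 0.3035 = 100.9 g
Total LOI = 159.1 g
Glass = batch − LOI = 2777 − 159.1 = 2618 g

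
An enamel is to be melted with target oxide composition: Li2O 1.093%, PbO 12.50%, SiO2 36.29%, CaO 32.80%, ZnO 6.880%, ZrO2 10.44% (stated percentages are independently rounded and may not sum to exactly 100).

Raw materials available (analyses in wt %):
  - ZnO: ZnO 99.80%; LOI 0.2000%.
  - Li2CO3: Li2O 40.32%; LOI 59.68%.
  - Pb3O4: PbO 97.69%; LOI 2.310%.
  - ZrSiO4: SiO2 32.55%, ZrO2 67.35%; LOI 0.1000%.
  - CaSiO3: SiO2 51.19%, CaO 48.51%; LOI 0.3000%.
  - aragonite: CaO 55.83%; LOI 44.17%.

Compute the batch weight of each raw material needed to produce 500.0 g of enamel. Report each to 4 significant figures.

Batch per 500.0 g enamel:
  ZnO: 34.47 g
  Li2CO3: 13.55 g
  Pb3O4: 63.98 g
  ZrSiO4: 77.51 g
  CaSiO3: 305.2 g
  aragonite: 28.58 g
Total batch = 523.3 g; LOI loss = 23.25 g; yield = 95.56%

Intermediates are shown with 4-significant-figure rounding in the printout; all internal work carries full precision at each step. Exactly one rounding is applied to each reported number. The derived quantities are computed at full float precision (six oxide percentages, totals, LOI, net glass mass, yield) from the batch weights at 500.0 g of glass, as they appear in question or answer.
Target oxide masses per 500.0 g enamel:
  Li2O: 1.093% × 500.0 = 5.465 g
  PbO: 12.50% × 500.0 = 62.50 g
  SiO2: 36.29% × 500.0 = 181.4 g
  CaO: 32.80% × 500.0 = 164.0 g
  ZnO: 6.880% × 500.0 = 34.40 g
  ZrO2: 10.44% × 500.0 = 52.20 g
Mass-balance tally per oxide using the reported weights, on the stated basis (target by target, the sums agree exact up to rounding of places):
  Li2O: 13.55·0.4032 = 5.463 g (target 5.465 g)
  PbO: 63.98·0.9769 = 62.50 g (target 62.50 g)
  SiO2: 77.51·0.3255 + 305.2·0.5119 = 181.5 g (target 181.4 g)
  CaO: 305.2·0.4851 + 28.58·0.5583 = 164.0 g (target 164.0 g)
  ZnO: 34.47·0.9980 = 34.40 g (target 34.40 g)
  ZrO2: 77.51·0.6735 = 52.20 g (target 52.20 g)
Glass mass check: batch total minus LOI = 500.0 g (summing oxide targets gives 500.0 g; against the stated basis, 500.0 g — any gap is answer rounding).
Total batch = Σ batch = 523.3 g; Σ batch·LOI gives LOI loss = 23.25 g; as yield: glass ÷ batch → 95.56%.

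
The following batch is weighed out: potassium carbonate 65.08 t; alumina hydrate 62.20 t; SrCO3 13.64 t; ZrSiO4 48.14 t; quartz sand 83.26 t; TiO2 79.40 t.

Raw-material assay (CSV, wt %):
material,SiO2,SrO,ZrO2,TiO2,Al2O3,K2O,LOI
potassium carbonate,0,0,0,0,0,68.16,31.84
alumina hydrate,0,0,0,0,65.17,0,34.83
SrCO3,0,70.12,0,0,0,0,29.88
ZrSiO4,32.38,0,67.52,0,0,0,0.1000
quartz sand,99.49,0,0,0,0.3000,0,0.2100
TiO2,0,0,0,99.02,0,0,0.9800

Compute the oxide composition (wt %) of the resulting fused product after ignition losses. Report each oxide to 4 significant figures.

Working values appear rounded off to 4 significant figures when written out — the working math keeps exact precision at every stage — each reported result carries a single rounding — derived quantities are re-derived from the batch weights per 304.3 t of glass at full float precision (the totals, ignition loss, six oxide percentages, yield, net glass mass), precisely as stated by problem or answer.
Per-oxide mass from batch:
  SiO2: 48.14·0.3238 + 83.26·0.9949 = 98.42 t
  SrO: 13.64·0.7012 = 9.564 t
  ZrO2: 48.14·0.6752 = 32.50 t
  TiO2: 79.40·0.9902 = 78.62 t
  Al2O3: 62.20·0.6517 + 83.26·0.003000 = 40.79 t
  K2O: 65.08·0.6816 = 44.36 t
LOI: 65.08·0.3184 + 62.20·0.3483 + 13.64·0.2988 + 48.14·0.001000 + 83.26·0.002100 + 79.40·0.009800 = 47.46 t
Glass = total batch minus LOI = 351.7 − 47.46 = 304.3 t (consistent with Σ oxide mass)
wt % = oxide mass / glass mass × 100

Glass mass = 304.3 t (batch 351.7 − LOI 47.46).
Composition: SiO2 32.35%, SrO 3.144%, ZrO2 10.68%, TiO2 25.84%, Al2O3 13.40%, K2O 14.58%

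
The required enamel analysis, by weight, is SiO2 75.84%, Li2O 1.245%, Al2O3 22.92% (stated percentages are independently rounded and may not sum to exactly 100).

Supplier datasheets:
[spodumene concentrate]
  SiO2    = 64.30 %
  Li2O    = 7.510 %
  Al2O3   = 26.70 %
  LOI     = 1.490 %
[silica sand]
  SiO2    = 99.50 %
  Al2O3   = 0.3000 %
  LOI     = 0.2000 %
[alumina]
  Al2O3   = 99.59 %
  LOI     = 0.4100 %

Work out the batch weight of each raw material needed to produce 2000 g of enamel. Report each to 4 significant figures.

Batch per 2000 g enamel:
  spodumene concentrate: 331.6 g
  silica sand: 1310 g
  alumina: 367.5 g
Total batch = 2009 g; LOI loss = 9.068 g; yield = 99.55%

The whole derivation keeps full float precision from start to finish. In-progress results are printed (rounded to four significant digits) within the worked lines; every reported number takes exactly one rounding. All derived quantities are recomputed in full precision (the totals, the three compositions, ignition loss, glass mass, yield) using the weight values at 2000 g of glass as set out in question or answer.
Target oxide masses per 2000 g enamel:
  SiO2: 75.84% × 2000 = 1517 g
  Li2O: 1.245% × 2000 = 24.90 g
  Al2O3: 22.92% × 2000 = 458.4 g
Mass-balance tally per oxide with the batch weights as given, versus the basis set out (each sum matches its target mass exact up to rounding of places):
  SiO2: 331.6·0.6430 + 1310·0.9950 = 1517 g (target 1517 g)
  Li2O: 331.6·0.07510 = 24.90 g (target 24.90 g)
  Al2O3: 331.6·0.2670 + 1310·0.003000 + 367.5·0.9959 = 458.5 g (target 458.4 g)
Glass mass check: batch Σ − ignition loss = 2000 g (oxide target masses add up to 2000 g; the stated basis being 2000 g — gaps are rounding artifacts).
Adding the batch up: Σ batch = 2009 g; LOI loss = Σ batch·LOI = 9.068 g; as yield: glass ÷ batch → 99.55%.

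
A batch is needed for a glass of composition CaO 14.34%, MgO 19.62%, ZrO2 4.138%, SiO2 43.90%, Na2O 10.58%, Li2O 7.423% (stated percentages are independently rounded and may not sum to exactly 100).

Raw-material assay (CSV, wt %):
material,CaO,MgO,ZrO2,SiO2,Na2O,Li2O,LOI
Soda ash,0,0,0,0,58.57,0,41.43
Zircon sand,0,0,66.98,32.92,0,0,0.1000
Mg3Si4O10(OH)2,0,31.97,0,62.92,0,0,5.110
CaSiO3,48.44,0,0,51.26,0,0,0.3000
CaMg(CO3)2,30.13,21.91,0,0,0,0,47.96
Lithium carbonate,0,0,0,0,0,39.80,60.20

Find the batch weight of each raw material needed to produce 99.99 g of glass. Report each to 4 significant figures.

Batch per 99.99 g glass:
  Soda ash: 18.06 g
  Zircon sand: 6.177 g
  Mg3Si4O10(OH)2: 50.47 g
  CaSiO3: 19.71 g
  CaMg(CO3)2: 15.89 g
  Lithium carbonate: 18.65 g
Total batch = 129.0 g; LOI loss = 28.97 g; yield = 77.53%

Intermediates are printed with 4-significant-digit rounding in the working; full float precision is maintained in every operation; every reported figure sees exactly one rounding; all derived quantities, including glass mass, totals, ignition loss, the six compositions, the yield, are rebuilt using the weight values for 99.99 g of glass at full float precision, as written in either problem or answer.
Target oxide masses per 99.99 g glass:
  CaO: 14.34% × 99.99 = 14.34 g
  MgO: 19.62% × 99.99 = 19.62 g
  ZrO2: 4.138% × 99.99 = 4.138 g
  SiO2: 43.90% × 99.99 = 43.90 g
  Na2O: 10.58% × 99.99 = 10.58 g
  Li2O: 7.423% × 99.99 = 7.422 g
Per-oxide balance check from the weights as reported, per the basis as stated (summed amounts equal target values inside rounding margins):
  CaO: 19.71·0.4844 + 15.89·0.3013 = 14.34 g (target 14.34 g)
  MgO: 50.47·0.3197 + 15.89·0.2191 = 19.62 g (target 19.62 g)
  ZrO2: 6.177·0.6698 = 4.137 g (target 4.138 g)
  SiO2: 6.177·0.3292 + 50.47·0.6292 + 19.71·0.5126 = 43.89 g (target 43.90 g)
  Na2O: 18.06·0.5857 = 10.58 g (target 10.58 g)
  Li2O: 18.65·0.3980 = 7.423 g (target 7.422 g)
Glass-mass closure: whole batch net of LOI = 99.98 g (the targets, summed, come to 99.99 g; versus the stated basis of 99.99 g — gaps are rounding artifacts).
Total batch = Σ batch = 129.0 g; loss to ignition Σ batch·LOI = 28.97 g; the yield ratio, glass ÷ batch: 77.53%.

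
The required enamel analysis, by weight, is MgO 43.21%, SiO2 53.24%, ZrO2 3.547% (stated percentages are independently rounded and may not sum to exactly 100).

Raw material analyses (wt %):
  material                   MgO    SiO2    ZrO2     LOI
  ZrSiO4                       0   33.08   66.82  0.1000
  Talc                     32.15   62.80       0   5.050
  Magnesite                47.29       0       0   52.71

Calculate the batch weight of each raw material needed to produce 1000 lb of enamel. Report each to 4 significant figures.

Mid-chain values are displayed with 4-significant-figure rounding when written out. Each numeric step holds exact precision in all steps; each reported number is rounded once only; derived quantities are computed in exact precision (glass mass, yield, LOI, three oxide percentages, the totals) from the batch weights at 1000 lb of glass, exactly as printed in problem or answer.
Oxide mass targets, per 1000 lb enamel:
  MgO: 43.21% × 1000 = 432.1 lb
  SiO2: 53.24% × 1000 = 532.4 lb
  ZrO2: 3.547% × 1000 = 35.47 lb
Checking each oxide sum on the weights just shown, for the quoted basis mass (target by target, the sums agree within answer rounding):
  MgO: 819.8·0.3215 + 356.4·0.4729 = 432.1 lb (target 432.1 lb)
  SiO2: 53.08·0.3308 + 819.8·0.6280 = 532.4 lb (target 532.4 lb)
  ZrO2: 53.08·0.6682 = 35.47 lb (target 35.47 lb)
Auditing the glass mass value: the batch minus its LOI: 1000 lb (targets for the oxides total 1000 lb; basis as stated: 1000 lb — differing by rounding only).
Adding the batch up: Σ batch = 1229 lb; LOI loss = Σ batch·LOI = 229.3 lb; glass ÷ batch gives a yield of 81.35%.

Batch per 1000 lb enamel:
  ZrSiO4: 53.08 lb
  Talc: 819.8 lb
  Magnesite: 356.4 lb
Total batch = 1229 lb; LOI loss = 229.3 lb; yield = 81.35%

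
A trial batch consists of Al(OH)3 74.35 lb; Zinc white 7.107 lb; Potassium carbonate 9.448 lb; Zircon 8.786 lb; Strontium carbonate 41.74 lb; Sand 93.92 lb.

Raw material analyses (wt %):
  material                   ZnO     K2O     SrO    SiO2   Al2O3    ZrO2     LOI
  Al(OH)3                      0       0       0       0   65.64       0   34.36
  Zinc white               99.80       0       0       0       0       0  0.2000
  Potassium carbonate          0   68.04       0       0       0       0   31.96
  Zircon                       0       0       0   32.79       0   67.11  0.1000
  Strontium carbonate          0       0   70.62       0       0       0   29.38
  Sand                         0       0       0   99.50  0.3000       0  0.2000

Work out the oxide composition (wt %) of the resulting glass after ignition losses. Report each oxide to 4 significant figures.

Values along the way are displayed, rounded to four significant figures, as written; the whole derivation holds exact precision end to end — every reported result sees exactly one rounding. The derived quantities (ignition loss, the yield, net glass mass, the six compositions, the totals) are rebuilt using the weight values for 194.3 lb of glass in full float precision exactly as shown in the question or the answer.
Delivered oxide masses:
  ZnO: 7.107·0.9980 = 7.093 lb
  K2O: 9.448·0.6804 = 6.428 lb
  SrO: 41.74·0.7062 = 29.48 lb
  SiO2: 8.786·0.3279 + 93.92·0.9950 = 96.33 lb
  Al2O3: 74.35·0.6564 + 93.92·0.003000 = 49.09 lb
  ZrO2: 8.786·0.6711 = 5.896 lb
LOI: 74.35·0.3436 + 7.107·0.002000 + 9.448·0.3196 + 8.786·0.001000 + 41.74·0.2938 + 93.92·0.002000 = 41.04 lb
Resulting glass, batch − LOI: 235.4 − 41.04 = 194.3 lb (= the summed oxide contributions)
percent share: oxide ÷ glass, ×100

Glass mass = 194.3 lb (batch 235.4 − LOI 41.04).
Composition: ZnO 3.650%, K2O 3.308%, SrO 15.17%, SiO2 49.58%, Al2O3 25.26%, ZrO2 3.034%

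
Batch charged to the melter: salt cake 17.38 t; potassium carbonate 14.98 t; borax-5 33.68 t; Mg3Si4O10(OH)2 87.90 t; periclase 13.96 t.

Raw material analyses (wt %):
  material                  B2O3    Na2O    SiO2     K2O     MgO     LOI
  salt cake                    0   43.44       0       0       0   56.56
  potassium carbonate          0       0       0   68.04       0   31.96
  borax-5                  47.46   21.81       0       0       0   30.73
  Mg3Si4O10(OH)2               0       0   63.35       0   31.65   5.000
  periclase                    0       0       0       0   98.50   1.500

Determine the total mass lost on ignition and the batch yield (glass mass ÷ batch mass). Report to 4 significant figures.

All internal work carries full precision all the way through. Mid-chain values are printed rounded to four significant figures at each printed step. Every reported value includes exactly one rounding. Derived quantities are recomputed at full float precision (yield, the totals, the five compositions, LOI, glass mass) starting from the weights on 138.3 t of glass exactly as printed in the question or the answer.
Per-material ignition loss:
  salt cake: 17.38 × 0.5656 = 9.830 t
  potassium carbonate: 14.98 × 0.3196 = 4.788 t
  borax-5: 33.68 × 0.3073 = 10.35 t
  Mg3Si4O10(OH)2: 87.90 × 0.05000 = 4.395 t
  periclase: 13.96 × 0.01500 = 0.2094 t
Total LOI = 29.57 t
Glass = batch − LOI = 167.9 − 29.57 = 138.3 t

LOI loss = 29.57 t; glass = 138.3 t; yield = 82.39%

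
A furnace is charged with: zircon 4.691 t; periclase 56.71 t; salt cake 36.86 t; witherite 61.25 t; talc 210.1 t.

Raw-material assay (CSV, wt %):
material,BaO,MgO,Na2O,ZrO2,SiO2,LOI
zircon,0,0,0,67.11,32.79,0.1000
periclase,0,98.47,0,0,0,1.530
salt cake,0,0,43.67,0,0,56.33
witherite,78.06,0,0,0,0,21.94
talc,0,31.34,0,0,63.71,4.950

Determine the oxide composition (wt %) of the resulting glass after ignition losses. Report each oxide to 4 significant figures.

Glass mass = 324.1 t (batch 369.6 − LOI 45.47).
Composition: BaO 14.75%, MgO 37.54%, Na2O 4.966%, ZrO2 0.9712%, SiO2 41.77%

Intermediates appear, with 4-significant-figure rounding, between the steps — each numeric step maintains full precision in all steps — exactly one rounding is applied to every reported figure; derived quantities are re-derived at exact precision (the totals, the yield, net glass mass, ignition loss, five oxide percentages) using the weight values at 324.1 t of glass, as they appear in the problem or answer text.
Oxide-by-oxide delivered mass:
  BaO: 61.25·0.7806 = 47.81 t
  MgO: 56.71·0.9847 + 210.1·0.3134 = 121.7 t
  Na2O: 36.86·0.4367 = 16.10 t
  ZrO2: 4.691·0.6711 = 3.148 t
  SiO2: 4.691·0.3279 + 210.1·0.6371 = 135.4 t
LOI: 4.691·0.001000 + 56.71·0.01530 + 36.86·0.5633 + 61.25·0.2194 + 210.1·0.04950 = 45.47 t
batch − LOI leaves glass = 369.6 − 45.47 = 324.1 t (= the summed oxide contributions)
wt % = oxide mass / glass mass × 100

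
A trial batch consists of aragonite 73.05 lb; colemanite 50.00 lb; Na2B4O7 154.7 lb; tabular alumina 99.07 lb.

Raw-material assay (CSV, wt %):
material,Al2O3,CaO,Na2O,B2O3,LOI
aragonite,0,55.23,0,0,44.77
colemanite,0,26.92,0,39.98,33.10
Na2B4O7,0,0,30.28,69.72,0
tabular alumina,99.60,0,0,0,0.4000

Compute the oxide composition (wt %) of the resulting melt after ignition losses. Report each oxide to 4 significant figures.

Glass mass = 327.2 lb (batch 376.8 − LOI 49.65).
Composition: Al2O3 30.16%, CaO 16.45%, Na2O 14.32%, B2O3 39.08%

Values along the way are shown (rounded to four significant figures) at each printed step — the working math runs at full float precision throughout; each reported figure is rounded once only — derived quantities (four oxide percentages, glass mass, ignition loss, the totals, the yield) are computed from the weighed amounts on 327.2 lb of glass in exact precision, as quoted within the question or the answer.
Delivered oxide masses:
  Al2O3: 99.07·0.9960 = 98.67 lb
  CaO: 73.05·0.5523 + 50.00·0.2692 = 53.81 lb
  Na2O: 154.7·0.3028 = 46.84 lb
  B2O3: 50.00·0.3998 + 154.7·0.6972 = 127.8 lb
LOI: 73.05·0.4477 + 50.00·0.3310 + 99.07·0.004000 = 49.65 lb
Net of LOI, the glass mass = 376.8 − 49.65 = 327.2 lb (= Σ oxide masses)
oxide / glass × 100 gives the wt %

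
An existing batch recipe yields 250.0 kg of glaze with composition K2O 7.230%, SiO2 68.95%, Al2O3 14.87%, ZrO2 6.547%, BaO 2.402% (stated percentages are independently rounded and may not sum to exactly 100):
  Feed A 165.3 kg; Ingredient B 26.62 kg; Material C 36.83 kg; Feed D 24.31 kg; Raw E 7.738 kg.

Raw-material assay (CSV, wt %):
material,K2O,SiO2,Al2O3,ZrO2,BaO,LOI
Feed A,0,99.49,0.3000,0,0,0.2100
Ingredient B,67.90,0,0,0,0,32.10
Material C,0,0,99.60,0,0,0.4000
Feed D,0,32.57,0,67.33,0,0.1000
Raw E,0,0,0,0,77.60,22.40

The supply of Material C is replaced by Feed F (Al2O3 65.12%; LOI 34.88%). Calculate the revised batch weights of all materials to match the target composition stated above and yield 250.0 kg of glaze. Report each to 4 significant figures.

Revised batch per 250.0 kg glaze:
  Feed A: 165.3 kg
  Ingredient B: 26.62 kg
  Feed F: 56.33 kg
  Feed D: 24.31 kg
  Raw E: 7.738 kg
Total batch = 280.3 kg; LOI loss = 30.30 kg

Mid-chain values are displayed, rounded to 4 significant figures, in the printout — all arithmetic holds full precision through the solve; a single rounding yields each reported value — the derived quantities, including glass mass, the totals, yield, the five compositions, ignition loss, are computed using the weight values at 250.0 kg of glass in full precision, as set out in the question or the answer.
Oxide-by-oxide targets in 250.0 kg glaze:
  K2O: 7.230% × 250.0 = 18.08 kg
  SiO2: 68.95% × 250.0 = 172.4 kg
  Al2O3: 14.87% × 250.0 = 37.17 kg
  ZrO2: 6.547% × 250.0 = 16.37 kg
  BaO: 2.402% × 250.0 = 6.005 kg
Sums-versus-targets review using the reported weights, under the basis named above (sum by sum, the targets are met inside rounding margins):
  K2O: 26.62·0.6790 = 18.07 kg (target 18.08 kg)
  SiO2: 165.3·0.9949 + 24.31·0.3257 = 172.4 kg (target 172.4 kg)
  Al2O3: 165.3·0.003000 + 56.33·0.6512 = 37.18 kg (target 37.17 kg)
  ZrO2: 24.31·0.6733 = 16.37 kg (target 16.37 kg)
  BaO: 7.738·0.7760 = 6.005 kg (target 6.005 kg)
Glass-mass sanity pass: batch total minus LOI = 250.0 kg (summing oxide targets gives 250.0 kg; the stated basis being 250.0 kg — any gap is answer rounding).
Batch total: Σ batch = 280.3 kg; loss to ignition Σ batch·LOI = 30.30 kg; as yield: glass ÷ batch → 89.19%.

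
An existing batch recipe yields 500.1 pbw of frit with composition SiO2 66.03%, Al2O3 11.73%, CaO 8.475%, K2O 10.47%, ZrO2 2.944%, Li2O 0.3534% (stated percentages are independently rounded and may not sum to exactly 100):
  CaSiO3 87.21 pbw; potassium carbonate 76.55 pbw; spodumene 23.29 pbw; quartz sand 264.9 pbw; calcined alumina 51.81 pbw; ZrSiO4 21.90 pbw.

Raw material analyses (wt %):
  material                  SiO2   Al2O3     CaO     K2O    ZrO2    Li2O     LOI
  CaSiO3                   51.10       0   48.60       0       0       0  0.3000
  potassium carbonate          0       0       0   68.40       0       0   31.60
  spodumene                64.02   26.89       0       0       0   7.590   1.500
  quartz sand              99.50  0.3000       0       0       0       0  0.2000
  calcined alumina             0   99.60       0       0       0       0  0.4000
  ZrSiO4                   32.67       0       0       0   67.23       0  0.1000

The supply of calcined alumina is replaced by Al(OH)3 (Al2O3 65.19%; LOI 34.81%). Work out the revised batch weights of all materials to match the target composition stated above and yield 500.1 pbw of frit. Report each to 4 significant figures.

Intermediates are shown (rounded to 4 significant digits) when written out. The whole derivation runs at full precision through every step — a single rounding completes each reported result — the derived quantities are recomputed from the batch weights for 500.1 pbw of glass at exact precision (six oxide percentages, yield, totals, net glass mass, ignition loss), as set out in problem or answer.
Oxide mass targets, per 500.1 pbw frit:
  SiO2: 66.03% × 500.1 = 330.2 pbw
  Al2O3: 11.73% × 500.1 = 58.66 pbw
  CaO: 8.475% × 500.1 = 42.38 pbw
  K2O: 10.47% × 500.1 = 52.36 pbw
  ZrO2: 2.944% × 500.1 = 14.72 pbw
  Li2O: 0.3534% × 500.1 = 1.767 pbw
Checking each oxide sum using the reported weights, at the basis given (target by target, the sums agree given rounding of the digits):
  SiO2: 87.21·0.5110 + 23.29·0.6402 + 264.9·0.9950 + 21.90·0.3267 = 330.2 pbw (target 330.2 pbw)
  Al2O3: 23.29·0.2689 + 264.9·0.003000 + 79.16·0.6519 = 58.66 pbw (target 58.66 pbw)
  CaO: 87.21·0.4860 = 42.38 pbw (target 42.38 pbw)
  K2O: 76.55·0.6840 = 52.36 pbw (target 52.36 pbw)
  ZrO2: 21.90·0.6723 = 14.72 pbw (target 14.72 pbw)
  Li2O: 23.29·0.07590 = 1.768 pbw (target 1.767 pbw)
Glass-mass bookkeeping: Σ batch − LOI loss = 500.1 pbw (summing oxide targets gives 500.1 pbw; with the basis standing at 500.1 pbw — rounding explains the deltas).
Summing the batch: Σ batch = 553.0 pbw; the LOI term Σ batch·LOI equals 52.91 pbw; as yield: glass ÷ batch → 90.43%.

Revised batch per 500.1 pbw frit:
  CaSiO3: 87.21 pbw
  potassium carbonate: 76.55 pbw
  spodumene: 23.29 pbw
  quartz sand: 264.9 pbw
  Al(OH)3: 79.16 pbw
  ZrSiO4: 21.90 pbw
Total batch = 553.0 pbw; LOI loss = 52.91 pbw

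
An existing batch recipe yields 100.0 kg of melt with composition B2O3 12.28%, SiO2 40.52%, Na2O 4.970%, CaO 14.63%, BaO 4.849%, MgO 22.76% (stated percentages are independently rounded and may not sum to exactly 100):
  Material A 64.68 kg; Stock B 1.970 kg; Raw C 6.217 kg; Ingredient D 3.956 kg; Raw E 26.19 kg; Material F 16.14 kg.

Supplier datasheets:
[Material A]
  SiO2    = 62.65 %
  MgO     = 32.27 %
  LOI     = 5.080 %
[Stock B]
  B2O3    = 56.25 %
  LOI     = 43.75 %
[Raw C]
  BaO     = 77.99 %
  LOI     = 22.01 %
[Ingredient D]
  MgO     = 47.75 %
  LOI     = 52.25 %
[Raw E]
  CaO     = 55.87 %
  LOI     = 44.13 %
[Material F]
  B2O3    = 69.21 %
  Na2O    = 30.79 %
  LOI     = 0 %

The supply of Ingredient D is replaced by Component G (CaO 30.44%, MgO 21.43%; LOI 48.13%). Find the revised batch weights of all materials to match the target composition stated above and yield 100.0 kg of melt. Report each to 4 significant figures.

Mid-chain values are printed, with 4-significant-figure rounding, at each printed step; the whole derivation maintains full precision throughout. Every reported value takes just one rounding. All derived quantities (the six compositions, ignition loss, totals, glass mass, the yield) are carried from the batch weights per 100.0 kg of glass at exact precision, exactly as shown in question or answer.
Oxide mass targets, per 100.0 kg melt:
  B2O3: 12.28% × 100.0 = 12.28 kg
  SiO2: 40.52% × 100.0 = 40.52 kg
  Na2O: 4.970% × 100.0 = 4.970 kg
  CaO: 14.63% × 100.0 = 14.63 kg
  BaO: 4.849% × 100.0 = 4.849 kg
  MgO: 22.76% × 100.0 = 22.76 kg
Verifying the oxide balance given the weights on record, on the stated basis (summed amounts equal target values modulo rounding of the values):
  B2O3: 1.970·0.5625 + 16.14·0.6921 = 12.28 kg (target 12.28 kg)
  SiO2: 64.68·0.6265 = 40.52 kg (target 40.52 kg)
  Na2O: 16.14·0.3079 = 4.970 kg (target 4.970 kg)
  CaO: 8.814·0.3044 + 21.38·0.5587 = 14.63 kg (target 14.63 kg)
  BaO: 6.217·0.7799 = 4.849 kg (target 4.849 kg)
  MgO: 64.68·0.3227 + 8.814·0.2143 = 22.76 kg (target 22.76 kg)
Glass mass check: Σ batch − LOI loss = 100.0 kg (oxide target masses add up to 100.0 kg; with the basis standing at 100.0 kg — differing by rounding only).
Summing the batch: Σ batch = 119.2 kg; Σ batch·LOI gives LOI loss = 19.19 kg; as yield: glass ÷ batch → 83.90%.

Revised batch per 100.0 kg melt:
  Material A: 64.68 kg
  Stock B: 1.970 kg
  Raw C: 6.217 kg
  Component G: 8.814 kg
  Raw E: 21.38 kg
  Material F: 16.14 kg
Total batch = 119.2 kg; LOI loss = 19.19 kg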